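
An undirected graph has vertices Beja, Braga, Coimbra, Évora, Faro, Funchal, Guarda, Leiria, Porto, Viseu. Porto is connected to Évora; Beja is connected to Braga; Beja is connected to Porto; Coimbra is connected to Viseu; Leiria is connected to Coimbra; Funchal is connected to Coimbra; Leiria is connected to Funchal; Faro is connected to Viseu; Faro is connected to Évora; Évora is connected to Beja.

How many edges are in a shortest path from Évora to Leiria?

4

Distance 0: Évora.
Distance 1: Beja, Faro, Porto.
Distance 2: Braga, Viseu.
Distance 3: Coimbra.
Distance 4: Funchal, Leiria — contains Leiria.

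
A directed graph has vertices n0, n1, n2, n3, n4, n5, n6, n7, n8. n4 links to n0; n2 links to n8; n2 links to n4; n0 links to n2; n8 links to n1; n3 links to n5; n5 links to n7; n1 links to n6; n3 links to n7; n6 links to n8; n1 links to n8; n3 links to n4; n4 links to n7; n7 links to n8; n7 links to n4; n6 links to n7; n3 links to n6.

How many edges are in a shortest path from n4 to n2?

2

Distance 0: n4.
Distance 1: n0, n7.
Distance 2: n2, n8 — contains n2.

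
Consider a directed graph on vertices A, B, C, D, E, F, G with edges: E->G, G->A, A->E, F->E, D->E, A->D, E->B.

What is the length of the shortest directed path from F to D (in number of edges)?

4

Distance 0: F.
Distance 1: E.
Distance 2: B, G.
Distance 3: A.
Distance 4: D — contains D.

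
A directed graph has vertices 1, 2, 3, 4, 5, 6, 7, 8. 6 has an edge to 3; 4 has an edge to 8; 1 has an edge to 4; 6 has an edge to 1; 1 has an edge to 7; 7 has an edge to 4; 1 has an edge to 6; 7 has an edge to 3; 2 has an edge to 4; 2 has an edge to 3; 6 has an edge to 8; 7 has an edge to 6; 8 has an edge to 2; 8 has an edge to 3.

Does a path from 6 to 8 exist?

Explore from 6.
Distance 1: reach 1, 3, 8.
Found 8.

Yes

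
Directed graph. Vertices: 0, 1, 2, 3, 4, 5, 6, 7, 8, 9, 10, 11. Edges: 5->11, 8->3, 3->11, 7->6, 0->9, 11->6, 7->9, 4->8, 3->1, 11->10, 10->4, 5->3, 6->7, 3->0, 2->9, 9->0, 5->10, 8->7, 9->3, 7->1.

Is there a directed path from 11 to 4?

Explore from 11.
Distance 1: reach 6, 10.
Distance 2: reach 4, 7.
Found 4.

Yes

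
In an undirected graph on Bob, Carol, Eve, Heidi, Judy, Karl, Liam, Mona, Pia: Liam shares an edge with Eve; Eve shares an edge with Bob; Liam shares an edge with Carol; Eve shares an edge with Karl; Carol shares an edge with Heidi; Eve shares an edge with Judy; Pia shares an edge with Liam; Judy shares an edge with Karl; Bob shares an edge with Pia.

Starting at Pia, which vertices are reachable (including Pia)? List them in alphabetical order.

Start at Pia.
Its neighbours: Bob, Liam.
Then their neighbours: Carol, Eve.
Then next layer: Heidi, Judy, Karl.
Nothing further is reachable.

Bob, Carol, Eve, Heidi, Judy, Karl, Liam, Pia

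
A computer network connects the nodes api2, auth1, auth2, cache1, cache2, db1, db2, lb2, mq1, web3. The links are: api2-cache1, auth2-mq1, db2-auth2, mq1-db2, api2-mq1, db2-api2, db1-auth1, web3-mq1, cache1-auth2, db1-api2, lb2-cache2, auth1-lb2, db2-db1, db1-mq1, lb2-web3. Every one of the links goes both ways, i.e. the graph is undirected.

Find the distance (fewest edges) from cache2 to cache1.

5

Distance 0: cache2.
Distance 1: lb2.
Distance 2: auth1, web3.
Distance 3: db1, mq1.
Distance 4: api2, auth2, db2.
Distance 5: cache1 — contains cache1.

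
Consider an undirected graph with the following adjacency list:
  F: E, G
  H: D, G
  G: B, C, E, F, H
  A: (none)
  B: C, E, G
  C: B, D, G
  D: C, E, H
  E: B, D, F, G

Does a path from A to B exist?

A has no edges, so nothing is reachable from it.

No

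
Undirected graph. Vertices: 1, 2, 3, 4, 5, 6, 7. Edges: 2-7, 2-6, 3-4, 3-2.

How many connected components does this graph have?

From 1: component {1}.
From 2: component {2, 3, 4, 6, 7}.
From 5: component {5}.
That's 3 components.

3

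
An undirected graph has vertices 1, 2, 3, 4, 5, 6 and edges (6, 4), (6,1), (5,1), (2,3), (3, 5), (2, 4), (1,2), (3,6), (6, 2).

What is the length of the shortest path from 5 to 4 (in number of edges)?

3

Distance 0: 5.
Distance 1: 1, 3.
Distance 2: 2, 6.
Distance 3: 4 — contains 4.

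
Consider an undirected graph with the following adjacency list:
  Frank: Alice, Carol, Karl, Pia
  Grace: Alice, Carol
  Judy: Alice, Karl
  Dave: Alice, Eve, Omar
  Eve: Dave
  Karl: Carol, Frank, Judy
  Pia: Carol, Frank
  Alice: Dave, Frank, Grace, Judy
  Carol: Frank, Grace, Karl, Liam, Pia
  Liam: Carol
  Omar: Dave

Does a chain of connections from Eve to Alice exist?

Yes

Explore from Eve.
Distance 1: reach Dave.
Distance 2: reach Alice, Omar.
Found Alice.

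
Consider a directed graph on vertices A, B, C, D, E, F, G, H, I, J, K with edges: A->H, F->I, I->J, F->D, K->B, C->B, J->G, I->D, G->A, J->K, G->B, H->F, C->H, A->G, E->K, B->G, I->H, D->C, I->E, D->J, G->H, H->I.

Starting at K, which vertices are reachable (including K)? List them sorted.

A, B, C, D, E, F, G, H, I, J, K

Start at K.
Its neighbours: B.
Then their neighbours: G.
Then next layer: A, H.
Then next layer: F, I.
Then next layer: D, E, J.
Then next layer: C.
Every vertex is now reached.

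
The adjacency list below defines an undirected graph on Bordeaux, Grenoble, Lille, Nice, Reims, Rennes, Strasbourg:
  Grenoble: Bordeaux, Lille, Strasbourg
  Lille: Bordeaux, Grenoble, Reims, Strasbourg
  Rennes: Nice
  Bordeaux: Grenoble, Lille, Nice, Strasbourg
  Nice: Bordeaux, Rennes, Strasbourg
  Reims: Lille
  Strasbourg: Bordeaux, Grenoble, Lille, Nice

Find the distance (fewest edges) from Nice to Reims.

Distance 0: Nice.
Distance 1: Bordeaux, Rennes, Strasbourg.
Distance 2: Grenoble, Lille.
Distance 3: Reims — contains Reims.

3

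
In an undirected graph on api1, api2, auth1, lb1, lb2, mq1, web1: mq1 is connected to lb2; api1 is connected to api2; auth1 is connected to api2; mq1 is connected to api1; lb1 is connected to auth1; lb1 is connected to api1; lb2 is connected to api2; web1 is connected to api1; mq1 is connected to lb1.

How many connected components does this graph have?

From api1: component {api1, api2, auth1, lb1, lb2, mq1, web1}.
That's 1 component.

1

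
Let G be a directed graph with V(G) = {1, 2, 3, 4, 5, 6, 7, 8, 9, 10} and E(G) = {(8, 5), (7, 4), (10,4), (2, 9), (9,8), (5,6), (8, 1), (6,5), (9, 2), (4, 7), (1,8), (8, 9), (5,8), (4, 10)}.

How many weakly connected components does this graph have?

From 1: component {1, 2, 5, 6, 8, 9}.
From 3: component {3}.
From 4: component {4, 7, 10}.
That's 3 components.

3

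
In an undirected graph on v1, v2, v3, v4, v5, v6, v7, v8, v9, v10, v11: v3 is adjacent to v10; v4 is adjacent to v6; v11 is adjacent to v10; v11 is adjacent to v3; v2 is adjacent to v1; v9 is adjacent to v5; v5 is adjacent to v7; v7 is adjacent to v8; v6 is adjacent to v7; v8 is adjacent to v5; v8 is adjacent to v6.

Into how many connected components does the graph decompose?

From v1: component {v1, v2}.
From v3: component {v3, v10, v11}.
From v4: component {v4, v5, v6, v7, v8, v9}.
That's 3 components.

3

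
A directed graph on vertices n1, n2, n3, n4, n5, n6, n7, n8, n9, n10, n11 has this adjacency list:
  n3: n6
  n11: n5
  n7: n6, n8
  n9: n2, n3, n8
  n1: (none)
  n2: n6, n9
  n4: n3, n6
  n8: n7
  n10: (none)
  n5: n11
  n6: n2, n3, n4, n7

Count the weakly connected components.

4

From n1: component {n1}.
From n2: component {n2, n3, n4, n6, n7, n8, n9}.
From n5: component {n5, n11}.
From n10: component {n10}.
That's 4 components.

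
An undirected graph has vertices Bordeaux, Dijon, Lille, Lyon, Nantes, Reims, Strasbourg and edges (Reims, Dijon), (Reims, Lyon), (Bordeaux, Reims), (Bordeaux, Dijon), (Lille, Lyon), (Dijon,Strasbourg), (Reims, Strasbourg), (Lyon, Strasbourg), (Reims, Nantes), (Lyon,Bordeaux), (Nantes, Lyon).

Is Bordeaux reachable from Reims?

Explore from Reims.
Distance 1: reach Bordeaux, Dijon, Lyon, Nantes, Strasbourg.
Found Bordeaux.

Yes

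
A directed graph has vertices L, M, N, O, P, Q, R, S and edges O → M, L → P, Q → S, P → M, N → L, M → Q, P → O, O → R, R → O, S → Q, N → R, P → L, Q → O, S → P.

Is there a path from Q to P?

Explore from Q.
Distance 1: reach O, S.
Distance 2: reach M, P, R.
Found P.

Yes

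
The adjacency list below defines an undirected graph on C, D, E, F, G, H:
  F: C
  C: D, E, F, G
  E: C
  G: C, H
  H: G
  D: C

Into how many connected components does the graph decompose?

From C: component {C, D, E, F, G, H}.
That's 1 component.

1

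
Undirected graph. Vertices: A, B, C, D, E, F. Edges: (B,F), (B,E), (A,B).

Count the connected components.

From A: component {A, B, E, F}.
From C: component {C}.
From D: component {D}.
That's 3 components.

3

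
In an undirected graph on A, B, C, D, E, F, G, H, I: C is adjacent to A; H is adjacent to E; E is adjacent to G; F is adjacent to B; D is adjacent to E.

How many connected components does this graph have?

From A: component {A, C}.
From B: component {B, F}.
From D: component {D, E, G, H}.
From I: component {I}.
That's 4 components.

4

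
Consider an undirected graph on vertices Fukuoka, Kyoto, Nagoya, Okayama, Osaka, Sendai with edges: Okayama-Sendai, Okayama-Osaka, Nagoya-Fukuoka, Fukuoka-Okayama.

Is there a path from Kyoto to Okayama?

No

Kyoto has no edges, so nothing is reachable from it.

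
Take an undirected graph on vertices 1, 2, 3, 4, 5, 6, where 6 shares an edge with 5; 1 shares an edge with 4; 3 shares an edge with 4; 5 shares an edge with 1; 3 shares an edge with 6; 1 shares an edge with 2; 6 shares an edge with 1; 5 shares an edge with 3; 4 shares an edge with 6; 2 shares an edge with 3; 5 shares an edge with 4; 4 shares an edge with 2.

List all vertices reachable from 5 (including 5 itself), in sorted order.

Start at 5.
Its neighbours: 1, 3, 4, 6.
Then their neighbours: 2.
Every vertex is now reached.

1, 2, 3, 4, 5, 6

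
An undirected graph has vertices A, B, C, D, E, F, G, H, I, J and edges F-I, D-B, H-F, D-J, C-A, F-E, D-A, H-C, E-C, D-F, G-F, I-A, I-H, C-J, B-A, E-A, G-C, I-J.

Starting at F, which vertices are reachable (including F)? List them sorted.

Start at F.
Its neighbours: D, E, G, H, I.
Then their neighbours: A, B, C, J.
Every vertex is now reached.

A, B, C, D, E, F, G, H, I, J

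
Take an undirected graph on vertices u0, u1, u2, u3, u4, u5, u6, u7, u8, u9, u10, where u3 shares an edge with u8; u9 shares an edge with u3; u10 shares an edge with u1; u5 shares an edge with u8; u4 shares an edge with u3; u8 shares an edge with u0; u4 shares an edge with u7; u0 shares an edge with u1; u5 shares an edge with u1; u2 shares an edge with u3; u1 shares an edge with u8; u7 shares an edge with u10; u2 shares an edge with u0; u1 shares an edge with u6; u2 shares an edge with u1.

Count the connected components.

1

From u0: component {u0, u1, u2, u3, u4, u5, u6, u7, u8, u9, u10}.
That's 1 component.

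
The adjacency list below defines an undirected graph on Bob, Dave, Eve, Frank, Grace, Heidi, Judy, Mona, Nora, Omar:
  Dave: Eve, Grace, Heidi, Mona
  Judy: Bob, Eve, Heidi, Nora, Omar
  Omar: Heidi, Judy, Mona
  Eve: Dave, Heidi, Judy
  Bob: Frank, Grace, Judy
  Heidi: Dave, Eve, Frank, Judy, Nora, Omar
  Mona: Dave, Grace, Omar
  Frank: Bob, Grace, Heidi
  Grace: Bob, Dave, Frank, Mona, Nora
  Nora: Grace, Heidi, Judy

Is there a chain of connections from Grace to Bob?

Explore from Grace.
Distance 1: reach Bob, Dave, Frank, Mona, Nora.
Found Bob.

Yes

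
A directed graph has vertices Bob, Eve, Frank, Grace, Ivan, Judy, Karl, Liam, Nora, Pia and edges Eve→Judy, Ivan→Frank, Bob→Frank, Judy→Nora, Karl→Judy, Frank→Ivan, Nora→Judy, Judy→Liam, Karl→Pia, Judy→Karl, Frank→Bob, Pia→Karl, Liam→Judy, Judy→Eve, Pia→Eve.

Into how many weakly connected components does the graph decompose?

From Bob: component {Bob, Frank, Ivan}.
From Eve: component {Eve, Judy, Karl, Liam, Nora, Pia}.
From Grace: component {Grace}.
That's 3 components.

3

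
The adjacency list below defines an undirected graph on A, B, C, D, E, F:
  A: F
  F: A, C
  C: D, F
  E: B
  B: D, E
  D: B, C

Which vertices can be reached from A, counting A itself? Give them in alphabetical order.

Start at A.
Its neighbours: F.
Then their neighbours: C.
Then next layer: D.
Then next layer: B.
Then next layer: E.
Every vertex is now reached.

A, B, C, D, E, F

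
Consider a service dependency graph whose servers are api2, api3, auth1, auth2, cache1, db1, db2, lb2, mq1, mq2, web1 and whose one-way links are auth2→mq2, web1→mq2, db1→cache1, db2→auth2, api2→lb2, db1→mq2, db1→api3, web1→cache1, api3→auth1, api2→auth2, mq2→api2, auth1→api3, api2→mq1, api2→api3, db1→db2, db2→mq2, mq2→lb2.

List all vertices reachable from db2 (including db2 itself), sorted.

Start at db2.
Its neighbours: auth2, mq2.
Then their neighbours: api2, lb2.
Then next layer: api3, mq1.
Then next layer: auth1.
Nothing further is reachable.

api2, api3, auth1, auth2, db2, lb2, mq1, mq2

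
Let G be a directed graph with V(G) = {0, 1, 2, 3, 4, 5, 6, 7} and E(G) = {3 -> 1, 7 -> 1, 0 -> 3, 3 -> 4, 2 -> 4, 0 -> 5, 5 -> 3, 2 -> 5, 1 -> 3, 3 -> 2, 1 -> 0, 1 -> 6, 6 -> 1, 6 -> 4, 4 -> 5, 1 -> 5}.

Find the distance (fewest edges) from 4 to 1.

Distance 0: 4.
Distance 1: 5.
Distance 2: 3.
Distance 3: 1, 2 — contains 1.

3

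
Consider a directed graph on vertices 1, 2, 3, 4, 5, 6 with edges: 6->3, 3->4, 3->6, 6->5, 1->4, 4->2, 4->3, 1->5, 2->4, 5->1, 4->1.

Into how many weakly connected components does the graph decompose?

1

From 1: component {1, 2, 3, 4, 5, 6}.
That's 1 component.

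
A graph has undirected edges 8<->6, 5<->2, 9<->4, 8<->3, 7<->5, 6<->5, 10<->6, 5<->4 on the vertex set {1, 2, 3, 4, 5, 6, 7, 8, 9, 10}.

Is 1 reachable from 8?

No

Explore from 8.
Distance 1: reach 3, 6.
Distance 2: reach 5, 10.
Distance 3: reach 2, 4, 7.
Distance 4: reach 9.
The search is exhausted without reaching 1; it lies in a different component.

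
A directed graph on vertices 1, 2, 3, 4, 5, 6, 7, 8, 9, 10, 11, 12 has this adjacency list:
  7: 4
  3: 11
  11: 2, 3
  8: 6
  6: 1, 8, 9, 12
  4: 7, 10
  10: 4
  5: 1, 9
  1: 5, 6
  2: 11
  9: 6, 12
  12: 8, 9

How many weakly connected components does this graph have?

From 1: component {1, 5, 6, 8, 9, 12}.
From 2: component {2, 3, 11}.
From 4: component {4, 7, 10}.
That's 3 components.

3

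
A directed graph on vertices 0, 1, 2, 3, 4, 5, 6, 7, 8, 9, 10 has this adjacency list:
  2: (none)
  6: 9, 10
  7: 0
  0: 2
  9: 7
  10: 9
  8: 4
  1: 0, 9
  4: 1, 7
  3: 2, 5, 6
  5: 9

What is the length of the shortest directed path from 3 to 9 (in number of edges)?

2

Distance 0: 3.
Distance 1: 2, 5, 6.
Distance 2: 9, 10 — contains 9.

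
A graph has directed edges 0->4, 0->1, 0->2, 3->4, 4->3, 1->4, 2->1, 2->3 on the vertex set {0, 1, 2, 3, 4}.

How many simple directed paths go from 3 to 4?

3→4

1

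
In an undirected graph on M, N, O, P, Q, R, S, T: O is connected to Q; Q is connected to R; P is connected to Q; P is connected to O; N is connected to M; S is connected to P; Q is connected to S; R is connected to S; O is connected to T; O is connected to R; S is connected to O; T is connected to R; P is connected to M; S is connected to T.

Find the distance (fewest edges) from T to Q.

2

Distance 0: T.
Distance 1: O, R, S.
Distance 2: P, Q — contains Q.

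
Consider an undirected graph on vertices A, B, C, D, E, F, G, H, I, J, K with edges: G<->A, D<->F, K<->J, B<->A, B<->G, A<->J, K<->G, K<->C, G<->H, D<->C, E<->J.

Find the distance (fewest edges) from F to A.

5

Distance 0: F.
Distance 1: D.
Distance 2: C.
Distance 3: K.
Distance 4: G, J.
Distance 5: A, B, E, H — contains A.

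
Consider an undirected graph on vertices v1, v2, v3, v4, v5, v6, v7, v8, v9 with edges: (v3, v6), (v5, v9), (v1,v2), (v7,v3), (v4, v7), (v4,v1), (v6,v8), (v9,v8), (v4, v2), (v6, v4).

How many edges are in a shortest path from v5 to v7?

Distance 0: v5.
Distance 1: v9.
Distance 2: v8.
Distance 3: v6.
Distance 4: v3, v4.
Distance 5: v1, v2, v7 — contains v7.

5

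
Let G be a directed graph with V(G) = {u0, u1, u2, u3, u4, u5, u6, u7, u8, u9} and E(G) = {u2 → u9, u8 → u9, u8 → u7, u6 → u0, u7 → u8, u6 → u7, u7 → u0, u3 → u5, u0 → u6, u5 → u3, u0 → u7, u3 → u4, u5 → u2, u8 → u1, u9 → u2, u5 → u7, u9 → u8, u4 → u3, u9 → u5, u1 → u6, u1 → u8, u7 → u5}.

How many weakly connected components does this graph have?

1

From u0: component {u0, u1, u2, u3, u4, u5, u6, u7, u8, u9}.
That's 1 component.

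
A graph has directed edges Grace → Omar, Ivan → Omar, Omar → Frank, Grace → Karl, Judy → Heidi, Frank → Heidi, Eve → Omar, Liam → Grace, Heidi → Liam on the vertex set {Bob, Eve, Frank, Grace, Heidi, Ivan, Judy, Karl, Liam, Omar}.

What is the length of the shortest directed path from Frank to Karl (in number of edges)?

4

Distance 0: Frank.
Distance 1: Heidi.
Distance 2: Liam.
Distance 3: Grace.
Distance 4: Karl, Omar — contains Karl.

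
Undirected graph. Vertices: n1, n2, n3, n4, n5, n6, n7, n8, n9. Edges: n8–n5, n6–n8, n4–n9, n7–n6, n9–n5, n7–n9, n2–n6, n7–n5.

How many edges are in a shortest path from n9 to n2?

Distance 0: n9.
Distance 1: n4, n5, n7.
Distance 2: n6, n8.
Distance 3: n2 — contains n2.

3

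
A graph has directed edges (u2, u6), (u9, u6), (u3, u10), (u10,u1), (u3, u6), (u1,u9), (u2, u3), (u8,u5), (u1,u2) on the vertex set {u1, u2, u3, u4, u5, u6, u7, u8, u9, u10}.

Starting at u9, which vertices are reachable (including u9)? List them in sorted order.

u6, u9

Start at u9.
Its neighbours: u6.
Nothing further is reachable.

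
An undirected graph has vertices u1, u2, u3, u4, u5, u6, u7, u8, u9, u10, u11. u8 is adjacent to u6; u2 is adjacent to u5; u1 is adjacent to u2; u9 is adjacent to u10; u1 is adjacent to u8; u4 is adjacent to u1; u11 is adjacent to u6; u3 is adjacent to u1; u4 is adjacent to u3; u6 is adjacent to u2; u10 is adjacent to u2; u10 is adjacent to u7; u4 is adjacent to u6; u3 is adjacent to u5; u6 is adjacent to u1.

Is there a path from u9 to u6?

Explore from u9.
Distance 1: reach u10.
Distance 2: reach u2, u7.
Distance 3: reach u1, u5, u6.
Found u6.

Yes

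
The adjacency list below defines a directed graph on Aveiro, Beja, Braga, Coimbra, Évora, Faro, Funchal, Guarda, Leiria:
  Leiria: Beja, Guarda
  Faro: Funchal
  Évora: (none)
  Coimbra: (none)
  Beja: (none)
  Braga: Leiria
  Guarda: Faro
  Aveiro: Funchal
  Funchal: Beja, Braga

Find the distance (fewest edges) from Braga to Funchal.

Distance 0: Braga.
Distance 1: Leiria.
Distance 2: Beja, Guarda.
Distance 3: Faro.
Distance 4: Funchal — contains Funchal.

4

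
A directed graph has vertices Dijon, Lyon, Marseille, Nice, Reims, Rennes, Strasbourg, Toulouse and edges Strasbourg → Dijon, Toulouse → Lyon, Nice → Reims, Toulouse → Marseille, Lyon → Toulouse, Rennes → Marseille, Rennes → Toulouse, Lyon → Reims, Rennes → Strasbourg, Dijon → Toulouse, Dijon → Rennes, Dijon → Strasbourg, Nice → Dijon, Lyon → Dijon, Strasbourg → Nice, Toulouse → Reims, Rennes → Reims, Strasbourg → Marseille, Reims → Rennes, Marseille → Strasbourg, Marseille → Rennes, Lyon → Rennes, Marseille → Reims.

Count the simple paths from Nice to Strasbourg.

17

Nice→Dijon→Rennes→Marseille→Strasbourg
Nice→Dijon→Rennes→Strasbourg
Nice→Dijon→Rennes→Toulouse→Marseille→Strasbourg
Nice→Dijon→Strasbourg
Nice→Dijon→Toulouse→Lyon→Reims→Rennes→Marseille→Strasbourg
Nice→Dijon→Toulouse→Lyon→Reims→Rennes→Strasbourg
Nice→Dijon→Toulouse→Lyon→Rennes→Marseille→Strasbourg
Nice→Dijon→Toulouse→Lyon→Rennes→Strasbourg
... and 9 more.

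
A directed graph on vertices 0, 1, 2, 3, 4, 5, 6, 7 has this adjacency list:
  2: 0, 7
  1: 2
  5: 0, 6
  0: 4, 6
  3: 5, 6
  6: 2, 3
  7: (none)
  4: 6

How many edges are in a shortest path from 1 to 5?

Distance 0: 1.
Distance 1: 2.
Distance 2: 0, 7.
Distance 3: 4, 6.
Distance 4: 3.
Distance 5: 5 — contains 5.

5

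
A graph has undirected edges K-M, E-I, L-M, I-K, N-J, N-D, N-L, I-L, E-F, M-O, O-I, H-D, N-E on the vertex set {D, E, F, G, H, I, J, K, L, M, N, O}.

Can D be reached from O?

Explore from O.
Distance 1: reach I, M.
Distance 2: reach E, K, L.
Distance 3: reach F, N.
Distance 4: reach D, J.
Found D.

Yes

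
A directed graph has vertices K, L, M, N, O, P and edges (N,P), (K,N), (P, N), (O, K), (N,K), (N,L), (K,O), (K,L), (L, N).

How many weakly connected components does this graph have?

2

From K: component {K, L, N, O, P}.
From M: component {M}.
That's 2 components.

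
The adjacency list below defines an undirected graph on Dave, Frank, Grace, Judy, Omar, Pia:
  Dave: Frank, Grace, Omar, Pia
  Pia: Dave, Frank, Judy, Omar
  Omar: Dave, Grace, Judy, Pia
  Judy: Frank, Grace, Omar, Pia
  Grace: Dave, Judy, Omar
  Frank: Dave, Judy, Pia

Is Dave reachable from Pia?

Explore from Pia.
Distance 1: reach Dave, Frank, Judy, Omar.
Found Dave.

Yes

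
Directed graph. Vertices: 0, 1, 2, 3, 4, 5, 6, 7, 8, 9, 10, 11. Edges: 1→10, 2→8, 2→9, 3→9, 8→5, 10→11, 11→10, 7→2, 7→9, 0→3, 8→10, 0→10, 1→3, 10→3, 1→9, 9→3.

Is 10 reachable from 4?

No

4 has no outgoing edges, so nothing is reachable from it.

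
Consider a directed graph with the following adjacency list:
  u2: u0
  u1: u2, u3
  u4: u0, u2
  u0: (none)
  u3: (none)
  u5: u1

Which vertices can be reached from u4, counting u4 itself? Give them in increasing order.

u0, u2, u4

Start at u4.
Its neighbours: u0, u2.
Nothing further is reachable.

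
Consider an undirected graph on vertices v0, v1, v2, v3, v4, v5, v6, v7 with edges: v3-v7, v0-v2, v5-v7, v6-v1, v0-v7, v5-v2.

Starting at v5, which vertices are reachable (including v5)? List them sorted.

v0, v2, v3, v5, v7

Start at v5.
Its neighbours: v2, v7.
Then their neighbours: v0, v3.
Nothing further is reachable.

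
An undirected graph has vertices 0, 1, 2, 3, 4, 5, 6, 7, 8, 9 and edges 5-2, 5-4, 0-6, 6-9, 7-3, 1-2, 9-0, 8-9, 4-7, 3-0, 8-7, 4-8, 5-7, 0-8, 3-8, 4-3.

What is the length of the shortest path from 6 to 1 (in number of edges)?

6

Distance 0: 6.
Distance 1: 0, 9.
Distance 2: 3, 8.
Distance 3: 4, 7.
Distance 4: 5.
Distance 5: 2.
Distance 6: 1 — contains 1.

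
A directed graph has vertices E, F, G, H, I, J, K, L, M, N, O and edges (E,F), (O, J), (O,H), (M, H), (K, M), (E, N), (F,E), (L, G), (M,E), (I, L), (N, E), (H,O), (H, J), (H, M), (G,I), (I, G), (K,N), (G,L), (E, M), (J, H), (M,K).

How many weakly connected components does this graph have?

2

From E: component {E, F, H, J, K, M, N, O}.
From G: component {G, I, L}.
That's 2 components.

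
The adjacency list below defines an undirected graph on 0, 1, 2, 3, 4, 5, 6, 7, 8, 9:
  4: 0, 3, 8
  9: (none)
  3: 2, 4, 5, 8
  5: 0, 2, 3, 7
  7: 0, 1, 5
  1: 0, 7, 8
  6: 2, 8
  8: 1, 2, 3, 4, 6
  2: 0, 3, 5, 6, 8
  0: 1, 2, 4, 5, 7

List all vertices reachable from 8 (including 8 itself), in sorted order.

0, 1, 2, 3, 4, 5, 6, 7, 8

Start at 8.
Its neighbours: 1, 2, 3, 4, 6.
Then their neighbours: 0, 5, 7.
Nothing further is reachable.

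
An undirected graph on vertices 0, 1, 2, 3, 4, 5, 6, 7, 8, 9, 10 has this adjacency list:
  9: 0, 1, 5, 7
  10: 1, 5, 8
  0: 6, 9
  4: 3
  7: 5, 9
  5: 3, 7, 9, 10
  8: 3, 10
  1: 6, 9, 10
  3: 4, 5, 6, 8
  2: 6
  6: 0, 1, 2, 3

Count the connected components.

1

From 0: component {0, 1, 2, 3, 4, 5, 6, 7, 8, 9, 10}.
That's 1 component.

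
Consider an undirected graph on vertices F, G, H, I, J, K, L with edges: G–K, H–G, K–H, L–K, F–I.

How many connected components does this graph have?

From F: component {F, I}.
From G: component {G, H, K, L}.
From J: component {J}.
That's 3 components.

3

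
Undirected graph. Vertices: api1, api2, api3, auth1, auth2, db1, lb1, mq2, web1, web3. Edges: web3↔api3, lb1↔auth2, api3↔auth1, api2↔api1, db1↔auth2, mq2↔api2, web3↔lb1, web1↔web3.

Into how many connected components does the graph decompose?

2

From api1: component {api1, api2, mq2}.
From api3: component {api3, auth1, auth2, db1, lb1, web1, web3}.
That's 2 components.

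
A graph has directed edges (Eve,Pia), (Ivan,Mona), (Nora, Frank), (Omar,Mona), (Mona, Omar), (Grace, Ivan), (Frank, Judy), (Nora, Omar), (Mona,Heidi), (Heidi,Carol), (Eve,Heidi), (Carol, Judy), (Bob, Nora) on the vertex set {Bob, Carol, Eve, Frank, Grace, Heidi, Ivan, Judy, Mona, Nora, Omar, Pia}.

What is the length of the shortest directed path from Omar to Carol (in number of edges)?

3

Distance 0: Omar.
Distance 1: Mona.
Distance 2: Heidi.
Distance 3: Carol — contains Carol.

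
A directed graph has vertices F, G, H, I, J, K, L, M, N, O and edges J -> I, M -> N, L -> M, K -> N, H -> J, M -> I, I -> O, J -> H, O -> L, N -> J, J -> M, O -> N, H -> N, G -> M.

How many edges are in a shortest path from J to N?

2

Distance 0: J.
Distance 1: H, I, M.
Distance 2: N, O — contains N.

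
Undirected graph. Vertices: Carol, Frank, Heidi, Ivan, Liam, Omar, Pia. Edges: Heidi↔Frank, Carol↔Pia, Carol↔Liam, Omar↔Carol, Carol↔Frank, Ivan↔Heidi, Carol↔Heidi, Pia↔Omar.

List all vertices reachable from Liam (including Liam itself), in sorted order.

Carol, Frank, Heidi, Ivan, Liam, Omar, Pia

Start at Liam.
Its neighbours: Carol.
Then their neighbours: Frank, Heidi, Omar, Pia.
Then next layer: Ivan.
Every vertex is now reached.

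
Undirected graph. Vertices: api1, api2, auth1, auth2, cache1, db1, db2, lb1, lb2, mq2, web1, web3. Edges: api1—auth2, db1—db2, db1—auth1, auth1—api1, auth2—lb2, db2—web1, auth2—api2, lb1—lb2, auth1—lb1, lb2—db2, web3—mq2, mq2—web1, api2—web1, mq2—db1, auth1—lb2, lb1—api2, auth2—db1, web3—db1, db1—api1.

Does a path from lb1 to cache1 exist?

No

Explore from lb1.
Distance 1: reach api2, auth1, lb2.
Distance 2: reach api1, auth2, db1, db2, web1.
Distance 3: reach mq2, web3.
The search is exhausted without reaching cache1; it lies in a different component.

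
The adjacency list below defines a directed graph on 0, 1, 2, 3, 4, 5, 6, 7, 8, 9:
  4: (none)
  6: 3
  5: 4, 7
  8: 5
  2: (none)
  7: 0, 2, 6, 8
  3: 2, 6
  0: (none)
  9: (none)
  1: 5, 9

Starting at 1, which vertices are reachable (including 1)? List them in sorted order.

Start at 1.
Its neighbours: 5, 9.
Then their neighbours: 4, 7.
Then next layer: 0, 2, 6, 8.
Then next layer: 3.
Every vertex is now reached.

0, 1, 2, 3, 4, 5, 6, 7, 8, 9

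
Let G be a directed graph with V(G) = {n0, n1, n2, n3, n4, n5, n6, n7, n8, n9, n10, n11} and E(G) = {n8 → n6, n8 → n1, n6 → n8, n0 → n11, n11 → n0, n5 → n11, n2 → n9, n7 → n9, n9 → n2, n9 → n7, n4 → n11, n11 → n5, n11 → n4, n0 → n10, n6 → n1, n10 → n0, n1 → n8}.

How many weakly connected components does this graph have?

4

From n0: component {n0, n4, n5, n10, n11}.
From n1: component {n1, n6, n8}.
From n2: component {n2, n7, n9}.
From n3: component {n3}.
That's 4 components.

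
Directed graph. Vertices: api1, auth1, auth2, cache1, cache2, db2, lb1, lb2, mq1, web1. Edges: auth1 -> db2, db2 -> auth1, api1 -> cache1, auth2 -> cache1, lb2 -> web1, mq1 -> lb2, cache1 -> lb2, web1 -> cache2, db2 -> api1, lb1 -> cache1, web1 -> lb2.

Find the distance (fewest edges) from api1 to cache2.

Distance 0: api1.
Distance 1: cache1.
Distance 2: lb2.
Distance 3: web1.
Distance 4: cache2 — contains cache2.

4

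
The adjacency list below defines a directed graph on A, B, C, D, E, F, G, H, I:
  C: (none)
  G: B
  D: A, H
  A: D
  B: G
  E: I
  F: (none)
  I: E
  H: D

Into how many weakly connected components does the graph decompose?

From A: component {A, D, H}.
From B: component {B, G}.
From C: component {C}.
From E: component {E, I}.
From F: component {F}.
That's 5 components.

5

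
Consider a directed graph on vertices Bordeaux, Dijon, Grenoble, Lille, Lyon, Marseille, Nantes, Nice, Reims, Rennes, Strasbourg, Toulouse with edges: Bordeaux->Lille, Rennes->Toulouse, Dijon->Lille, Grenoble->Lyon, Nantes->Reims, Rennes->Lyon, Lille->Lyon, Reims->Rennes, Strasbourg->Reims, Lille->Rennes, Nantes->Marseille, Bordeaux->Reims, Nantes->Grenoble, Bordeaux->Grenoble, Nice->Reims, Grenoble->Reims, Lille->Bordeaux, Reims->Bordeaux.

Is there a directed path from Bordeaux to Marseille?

No

Explore from Bordeaux.
Distance 1: reach Grenoble, Lille, Reims.
Distance 2: reach Lyon, Rennes.
Distance 3: reach Toulouse.
The search from Bordeaux is exhausted; no directed path reaches Marseille.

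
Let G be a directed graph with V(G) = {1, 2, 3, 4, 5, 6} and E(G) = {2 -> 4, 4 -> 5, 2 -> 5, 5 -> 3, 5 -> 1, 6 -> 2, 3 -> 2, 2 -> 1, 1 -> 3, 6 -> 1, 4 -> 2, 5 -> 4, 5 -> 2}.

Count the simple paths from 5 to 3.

5→1→3
5→2→1→3
5→3
5→4→2→1→3

4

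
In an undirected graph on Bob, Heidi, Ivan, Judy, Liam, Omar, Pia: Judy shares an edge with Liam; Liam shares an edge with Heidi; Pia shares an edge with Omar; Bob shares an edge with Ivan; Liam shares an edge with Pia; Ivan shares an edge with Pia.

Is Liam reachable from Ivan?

Explore from Ivan.
Distance 1: reach Bob, Pia.
Distance 2: reach Liam, Omar.
Found Liam.

Yes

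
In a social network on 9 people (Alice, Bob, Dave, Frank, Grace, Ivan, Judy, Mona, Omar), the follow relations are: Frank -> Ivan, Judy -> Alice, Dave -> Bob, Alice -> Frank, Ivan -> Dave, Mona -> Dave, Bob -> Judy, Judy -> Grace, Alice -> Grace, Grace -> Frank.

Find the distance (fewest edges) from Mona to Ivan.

6

Distance 0: Mona.
Distance 1: Dave.
Distance 2: Bob.
Distance 3: Judy.
Distance 4: Alice, Grace.
Distance 5: Frank.
Distance 6: Ivan — contains Ivan.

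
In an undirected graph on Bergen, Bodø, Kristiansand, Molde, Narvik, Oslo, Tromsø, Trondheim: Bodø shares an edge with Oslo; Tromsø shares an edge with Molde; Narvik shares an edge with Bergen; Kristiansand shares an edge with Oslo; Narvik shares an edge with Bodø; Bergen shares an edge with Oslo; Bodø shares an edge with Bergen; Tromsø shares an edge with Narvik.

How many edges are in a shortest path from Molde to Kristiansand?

5

Distance 0: Molde.
Distance 1: Tromsø.
Distance 2: Narvik.
Distance 3: Bergen, Bodø.
Distance 4: Oslo.
Distance 5: Kristiansand — contains Kristiansand.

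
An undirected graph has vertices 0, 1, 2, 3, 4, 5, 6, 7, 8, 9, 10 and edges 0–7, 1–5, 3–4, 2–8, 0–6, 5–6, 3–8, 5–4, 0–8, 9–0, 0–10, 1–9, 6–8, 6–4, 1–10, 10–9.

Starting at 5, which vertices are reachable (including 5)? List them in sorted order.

0, 1, 2, 3, 4, 5, 6, 7, 8, 9, 10

Start at 5.
Its neighbours: 1, 4, 6.
Then their neighbours: 0, 3, 8, 9, 10.
Then next layer: 2, 7.
Every vertex is now reached.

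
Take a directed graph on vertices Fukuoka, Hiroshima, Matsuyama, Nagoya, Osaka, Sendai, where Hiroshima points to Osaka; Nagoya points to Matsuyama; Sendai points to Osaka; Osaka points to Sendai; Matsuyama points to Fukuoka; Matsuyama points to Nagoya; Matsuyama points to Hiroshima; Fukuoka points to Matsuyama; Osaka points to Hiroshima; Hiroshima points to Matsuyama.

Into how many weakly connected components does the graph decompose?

From Fukuoka: component {Fukuoka, Hiroshima, Matsuyama, Nagoya, Osaka, Sendai}.
That's 1 component.

1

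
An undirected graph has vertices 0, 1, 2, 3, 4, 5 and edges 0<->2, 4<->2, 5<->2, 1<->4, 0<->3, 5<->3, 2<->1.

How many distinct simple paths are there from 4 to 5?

4–1–2–0–3–5
4–1–2–5
4–2–0–3–5
4–2–5

4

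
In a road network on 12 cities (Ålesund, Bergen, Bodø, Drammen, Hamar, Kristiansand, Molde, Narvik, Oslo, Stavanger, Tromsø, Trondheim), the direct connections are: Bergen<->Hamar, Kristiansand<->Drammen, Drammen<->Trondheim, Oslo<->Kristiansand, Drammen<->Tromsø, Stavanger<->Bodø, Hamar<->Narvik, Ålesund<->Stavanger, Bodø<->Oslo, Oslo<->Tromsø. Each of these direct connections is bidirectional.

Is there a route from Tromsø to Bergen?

Explore from Tromsø.
Distance 1: reach Drammen, Oslo.
Distance 2: reach Bodø, Kristiansand, Trondheim.
Distance 3: reach Stavanger.
Distance 4: reach Ålesund.
The search is exhausted without reaching Bergen; it lies in a different component.

No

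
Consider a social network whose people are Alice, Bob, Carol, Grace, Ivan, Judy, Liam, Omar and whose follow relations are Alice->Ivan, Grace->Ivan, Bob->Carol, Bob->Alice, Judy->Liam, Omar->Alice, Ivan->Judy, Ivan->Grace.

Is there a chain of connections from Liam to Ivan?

Liam has no outgoing edges, so nothing is reachable from it.

No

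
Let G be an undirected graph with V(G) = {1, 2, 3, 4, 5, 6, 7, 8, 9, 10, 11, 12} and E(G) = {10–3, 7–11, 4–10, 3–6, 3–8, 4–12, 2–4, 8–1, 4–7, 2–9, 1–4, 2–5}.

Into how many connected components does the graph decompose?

1

From 1: component {1, 2, 3, 4, 5, 6, 7, 8, 9, 10, 11, 12}.
That's 1 component.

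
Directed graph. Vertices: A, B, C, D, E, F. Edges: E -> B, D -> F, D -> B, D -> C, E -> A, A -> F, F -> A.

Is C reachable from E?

Explore from E.
Distance 1: reach A, B.
Distance 2: reach F.
The search from E is exhausted; no directed path reaches C.

No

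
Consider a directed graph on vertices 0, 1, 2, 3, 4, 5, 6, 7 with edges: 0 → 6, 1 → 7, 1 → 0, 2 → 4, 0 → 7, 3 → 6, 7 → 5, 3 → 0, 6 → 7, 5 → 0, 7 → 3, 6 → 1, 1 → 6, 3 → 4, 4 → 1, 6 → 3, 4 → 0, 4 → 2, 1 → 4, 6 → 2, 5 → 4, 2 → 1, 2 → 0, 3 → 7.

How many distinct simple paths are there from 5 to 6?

5→0→6
5→0→7→3→4→1→6
5→0→7→3→4→2→1→6
5→0→7→3→6
5→4→0→6
5→4→0→7→3→6
5→4→1→0→6
5→4→1→0→7→3→6
... and 10 more.

18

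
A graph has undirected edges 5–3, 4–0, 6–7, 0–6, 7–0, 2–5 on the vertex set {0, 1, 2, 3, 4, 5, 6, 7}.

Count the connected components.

From 0: component {0, 4, 6, 7}.
From 1: component {1}.
From 2: component {2, 3, 5}.
That's 3 components.

3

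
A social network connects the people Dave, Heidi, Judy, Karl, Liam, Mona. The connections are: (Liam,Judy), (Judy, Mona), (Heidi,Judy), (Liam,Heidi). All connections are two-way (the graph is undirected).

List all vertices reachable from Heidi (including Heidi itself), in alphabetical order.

Heidi, Judy, Liam, Mona

Start at Heidi.
Its neighbours: Judy, Liam.
Then their neighbours: Mona.
Nothing further is reachable.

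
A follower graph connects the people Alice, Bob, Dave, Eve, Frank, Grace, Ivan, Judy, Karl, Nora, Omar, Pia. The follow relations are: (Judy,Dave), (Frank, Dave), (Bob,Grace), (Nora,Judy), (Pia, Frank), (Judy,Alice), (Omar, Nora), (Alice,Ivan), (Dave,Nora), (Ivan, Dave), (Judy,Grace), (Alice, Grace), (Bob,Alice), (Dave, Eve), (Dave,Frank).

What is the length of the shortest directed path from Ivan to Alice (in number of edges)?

Distance 0: Ivan.
Distance 1: Dave.
Distance 2: Eve, Frank, Nora.
Distance 3: Judy.
Distance 4: Alice, Grace — contains Alice.

4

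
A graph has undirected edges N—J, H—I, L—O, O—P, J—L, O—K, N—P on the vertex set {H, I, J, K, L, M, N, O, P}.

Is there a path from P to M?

No

Explore from P.
Distance 1: reach N, O.
Distance 2: reach J, K, L.
The search is exhausted without reaching M; it lies in a different component.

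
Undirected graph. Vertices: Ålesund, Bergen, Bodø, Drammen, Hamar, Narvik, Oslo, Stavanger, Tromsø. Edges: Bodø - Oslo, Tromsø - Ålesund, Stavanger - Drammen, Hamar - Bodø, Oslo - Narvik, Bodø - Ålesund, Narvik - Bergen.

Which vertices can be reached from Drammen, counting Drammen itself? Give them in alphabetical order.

Start at Drammen.
Its neighbours: Stavanger.
Nothing further is reachable.

Drammen, Stavanger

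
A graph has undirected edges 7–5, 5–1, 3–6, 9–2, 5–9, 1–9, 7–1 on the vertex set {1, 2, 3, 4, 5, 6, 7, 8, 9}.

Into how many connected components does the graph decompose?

From 1: component {1, 2, 5, 7, 9}.
From 3: component {3, 6}.
From 4: component {4}.
From 8: component {8}.
That's 4 components.

4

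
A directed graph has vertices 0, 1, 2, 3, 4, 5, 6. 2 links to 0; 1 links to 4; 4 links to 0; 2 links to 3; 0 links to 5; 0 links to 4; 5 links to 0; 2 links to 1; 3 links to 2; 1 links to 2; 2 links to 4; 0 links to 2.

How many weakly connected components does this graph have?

From 0: component {0, 1, 2, 3, 4, 5}.
From 6: component {6}.
That's 2 components.

2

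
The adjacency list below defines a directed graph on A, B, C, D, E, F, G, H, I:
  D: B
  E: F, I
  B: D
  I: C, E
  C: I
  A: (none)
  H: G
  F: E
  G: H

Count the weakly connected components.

From A: component {A}.
From B: component {B, D}.
From C: component {C, E, F, I}.
From G: component {G, H}.
That's 4 components.

4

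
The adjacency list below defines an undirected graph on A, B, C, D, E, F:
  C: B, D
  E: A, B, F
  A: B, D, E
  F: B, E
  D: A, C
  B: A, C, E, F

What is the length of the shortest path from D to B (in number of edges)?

2

Distance 0: D.
Distance 1: A, C.
Distance 2: B, E — contains B.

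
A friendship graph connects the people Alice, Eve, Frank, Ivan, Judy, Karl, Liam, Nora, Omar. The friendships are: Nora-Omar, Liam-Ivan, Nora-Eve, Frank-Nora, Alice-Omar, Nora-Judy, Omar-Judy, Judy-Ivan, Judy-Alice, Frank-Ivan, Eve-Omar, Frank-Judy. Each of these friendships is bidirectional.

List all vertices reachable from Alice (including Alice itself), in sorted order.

Start at Alice.
Its neighbours: Judy, Omar.
Then their neighbours: Eve, Frank, Ivan, Nora.
Then next layer: Liam.
Nothing further is reachable.

Alice, Eve, Frank, Ivan, Judy, Liam, Nora, Omar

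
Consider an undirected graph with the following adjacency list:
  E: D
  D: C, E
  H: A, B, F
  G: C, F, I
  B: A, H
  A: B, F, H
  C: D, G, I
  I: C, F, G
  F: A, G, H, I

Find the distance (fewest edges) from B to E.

6

Distance 0: B.
Distance 1: A, H.
Distance 2: F.
Distance 3: G, I.
Distance 4: C.
Distance 5: D.
Distance 6: E — contains E.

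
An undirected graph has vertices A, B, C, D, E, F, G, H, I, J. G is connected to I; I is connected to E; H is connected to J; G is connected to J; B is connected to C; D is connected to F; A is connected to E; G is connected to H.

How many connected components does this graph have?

3

From A: component {A, E, G, H, I, J}.
From B: component {B, C}.
From D: component {D, F}.
That's 3 components.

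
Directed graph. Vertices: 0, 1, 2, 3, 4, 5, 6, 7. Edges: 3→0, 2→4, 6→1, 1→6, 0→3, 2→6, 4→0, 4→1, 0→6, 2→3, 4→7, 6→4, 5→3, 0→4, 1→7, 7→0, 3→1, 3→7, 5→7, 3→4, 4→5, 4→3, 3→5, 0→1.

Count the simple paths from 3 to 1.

20

3→0→1
3→0→4→1
3→0→6→1
3→0→6→4→1
3→1
3→4→0→1
3→4→0→6→1
3→4→1
... and 12 more.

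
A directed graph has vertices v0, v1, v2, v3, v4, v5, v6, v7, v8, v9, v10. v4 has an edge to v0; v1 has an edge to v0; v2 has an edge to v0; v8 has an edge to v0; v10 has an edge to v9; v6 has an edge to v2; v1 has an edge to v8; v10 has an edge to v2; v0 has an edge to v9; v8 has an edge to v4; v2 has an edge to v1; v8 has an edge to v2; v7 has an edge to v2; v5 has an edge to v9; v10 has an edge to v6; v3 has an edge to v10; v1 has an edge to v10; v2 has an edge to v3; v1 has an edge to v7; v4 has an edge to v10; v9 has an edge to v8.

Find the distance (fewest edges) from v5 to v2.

Distance 0: v5.
Distance 1: v9.
Distance 2: v8.
Distance 3: v0, v2, v4 — contains v2.

3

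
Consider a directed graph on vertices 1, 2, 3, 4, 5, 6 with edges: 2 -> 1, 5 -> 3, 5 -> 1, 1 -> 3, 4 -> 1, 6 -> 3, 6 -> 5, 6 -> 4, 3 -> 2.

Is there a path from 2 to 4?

No

Explore from 2.
Distance 1: reach 1.
Distance 2: reach 3.
The search from 2 is exhausted; no directed path reaches 4.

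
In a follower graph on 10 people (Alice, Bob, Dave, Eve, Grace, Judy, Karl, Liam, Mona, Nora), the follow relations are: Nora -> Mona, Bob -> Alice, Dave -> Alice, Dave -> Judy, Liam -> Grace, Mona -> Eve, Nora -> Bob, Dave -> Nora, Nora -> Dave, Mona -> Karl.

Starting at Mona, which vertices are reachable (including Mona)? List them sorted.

Start at Mona.
Its neighbours: Eve, Karl.
Nothing further is reachable.

Eve, Karl, Mona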